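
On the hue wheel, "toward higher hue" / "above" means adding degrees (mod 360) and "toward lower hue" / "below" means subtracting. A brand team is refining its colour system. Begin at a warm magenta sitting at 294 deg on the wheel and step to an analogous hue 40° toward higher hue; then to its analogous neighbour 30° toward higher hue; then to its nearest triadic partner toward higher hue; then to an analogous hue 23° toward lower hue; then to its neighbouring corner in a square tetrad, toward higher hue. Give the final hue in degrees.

191°

analog 40° ↑ +40°: 294 + 40 = 334°
analog 30° ↑ +30°: 334 + 30 = 364 → 364 − 360 = 4°
triadic ↑ +120°: 4 + 120 = 124°
analog 23° ↓ −23°: 124 − 23 = 101°
square ↑ +90°: 101 + 90 = 191°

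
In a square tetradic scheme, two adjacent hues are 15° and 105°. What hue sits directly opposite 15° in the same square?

195°

A square tetradic scheme places four hues 90° apart; opposite corners are 180° apart.
15 + 180 = 195°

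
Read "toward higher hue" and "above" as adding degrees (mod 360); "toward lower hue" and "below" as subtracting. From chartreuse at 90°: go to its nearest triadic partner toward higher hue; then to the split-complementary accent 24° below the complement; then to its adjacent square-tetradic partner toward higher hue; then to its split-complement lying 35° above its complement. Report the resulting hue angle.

311°

+120° (triadic ↑): 90 + 120 = 210°
+156° (split-comp 24° ↓): 210 + 156 = 366 → 366 − 360 = 6°
+90° (square ↑): 6 + 90 = 96°
+215° (split-comp 35° ↑): 96 + 215 = 311°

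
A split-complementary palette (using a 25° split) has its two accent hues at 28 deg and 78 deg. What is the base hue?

The accents sit 25° either side of the complement, so the complement is their short-arc midpoint on the wheel.
Short-arc midpoint of 28° and 78°: 53°.
Base is 180° from the complement: 53 − 180 = -127 → -127 + 360 = 233°

233°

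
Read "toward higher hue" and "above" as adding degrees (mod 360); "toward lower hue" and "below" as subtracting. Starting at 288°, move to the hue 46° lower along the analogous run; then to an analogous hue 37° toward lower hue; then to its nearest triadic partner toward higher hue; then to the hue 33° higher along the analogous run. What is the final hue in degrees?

analog 46° ↓ −46°: 288 − 46 = 242°
analog 37° ↓ −37°: 242 − 37 = 205°
triadic ↑ +120°: 205 + 120 = 325°
analog 33° ↑ +33°: 325 + 33 = 358°

358°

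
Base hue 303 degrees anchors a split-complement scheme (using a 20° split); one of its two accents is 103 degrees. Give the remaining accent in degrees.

143°

Split-complementary hues sit 20° either side of the complement.
Complement of the base 303°: 303 + 180 = 483 → 483 − 360 = 123°
The given accent 103° is 20° one side of 123°; the other accent sits 20° the other side: 123 + 20 = 143°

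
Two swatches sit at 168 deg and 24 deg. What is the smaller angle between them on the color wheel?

|168 − 24| = 144.
144 ≤ 180, so the shorter arc is 144°.

144°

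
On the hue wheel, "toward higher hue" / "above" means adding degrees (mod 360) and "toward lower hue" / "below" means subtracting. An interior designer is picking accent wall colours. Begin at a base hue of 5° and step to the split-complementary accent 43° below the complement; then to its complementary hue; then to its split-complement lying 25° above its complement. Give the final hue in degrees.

+137° (split-comp 43° ↓): 5 + 137 = 142°
+180° (complement): 142 + 180 = 322°
+205° (split-comp 25° ↑): 322 + 205 = 527 → 527 − 360 = 167°

167°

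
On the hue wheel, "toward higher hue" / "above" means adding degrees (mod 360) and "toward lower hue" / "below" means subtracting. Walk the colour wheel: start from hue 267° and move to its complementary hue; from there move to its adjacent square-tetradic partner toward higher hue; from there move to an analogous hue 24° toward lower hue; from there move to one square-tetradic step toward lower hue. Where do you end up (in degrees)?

complement +180°: 267 + 180 = 447 → 447 − 360 = 87°
square ↑ +90°: 87 + 90 = 177°
analog 24° ↓ −24°: 177 − 24 = 153°
square ↓ −90°: 153 − 90 = 63°

63°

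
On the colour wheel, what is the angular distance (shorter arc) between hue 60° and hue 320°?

|60 − 320| = 260.
The shorter arc is 360 − 260 = 100°.

100°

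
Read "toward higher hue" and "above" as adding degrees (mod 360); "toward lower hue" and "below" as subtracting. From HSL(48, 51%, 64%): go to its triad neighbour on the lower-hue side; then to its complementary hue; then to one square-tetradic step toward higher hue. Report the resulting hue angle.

triadic ↓ −120°: 48 − 120 = -72 → -72 + 360 = 288°
complement +180°: 288 + 180 = 468 → 468 − 360 = 108°
square ↑ +90°: 108 + 90 = 198°

198°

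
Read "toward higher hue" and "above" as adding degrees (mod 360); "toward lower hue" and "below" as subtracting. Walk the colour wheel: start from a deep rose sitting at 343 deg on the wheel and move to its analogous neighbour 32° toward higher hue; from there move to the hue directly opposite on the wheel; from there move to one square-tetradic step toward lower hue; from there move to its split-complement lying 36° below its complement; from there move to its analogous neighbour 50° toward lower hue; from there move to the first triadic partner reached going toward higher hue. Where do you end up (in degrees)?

319°

analog 32° ↑ +32°: 343 + 32 = 375 → 375 − 360 = 15°
complement +180°: 15 + 180 = 195°
square ↓ −90°: 195 − 90 = 105°
split-comp 36° ↓ +144°: 105 + 144 = 249°
analog 50° ↓ −50°: 249 − 50 = 199°
triadic ↑ +120°: 199 + 120 = 319°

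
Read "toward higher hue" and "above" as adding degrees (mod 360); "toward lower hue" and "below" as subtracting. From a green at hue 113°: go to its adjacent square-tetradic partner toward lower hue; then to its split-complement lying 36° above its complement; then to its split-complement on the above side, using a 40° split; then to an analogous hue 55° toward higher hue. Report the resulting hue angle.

154°

−90° (square ↓): 113 − 90 = 23°
+216° (split-comp 36° ↑): 23 + 216 = 239°
+220° (split-comp 40° ↑): 239 + 220 = 459 → 459 − 360 = 99°
+55° (analog 55° ↑): 99 + 55 = 154°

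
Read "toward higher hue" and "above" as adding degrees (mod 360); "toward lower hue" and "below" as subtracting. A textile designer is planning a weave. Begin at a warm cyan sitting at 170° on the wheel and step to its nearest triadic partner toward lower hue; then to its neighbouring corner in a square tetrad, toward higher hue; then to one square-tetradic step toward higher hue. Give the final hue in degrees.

230°

170 − 120 = 50°   (triadic ↓)
50 + 90 = 140°   (square ↑)
140 + 90 = 230°   (square ↑)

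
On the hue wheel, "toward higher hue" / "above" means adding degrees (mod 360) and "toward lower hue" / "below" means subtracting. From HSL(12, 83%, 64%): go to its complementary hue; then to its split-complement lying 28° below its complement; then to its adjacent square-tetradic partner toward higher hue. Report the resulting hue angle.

74°

complement +180°: 12 + 180 = 192°
split-comp 28° ↓ +152°: 192 + 152 = 344°
square ↑ +90°: 344 + 90 = 434 → 434 − 360 = 74°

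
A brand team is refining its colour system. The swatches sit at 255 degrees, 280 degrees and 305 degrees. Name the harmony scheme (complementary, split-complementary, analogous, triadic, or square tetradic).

analogous

Sort the hues: 255°, 280°, 305°.
Successive gaps around the wheel: 25°, 25°, 310°.
A run of hues at equal small steps (25°) with one large closing gap is an analogous group.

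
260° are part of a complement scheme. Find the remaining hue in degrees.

80°

The complement sits 180° across the wheel.
The full set through 260° is {80°, 260°}.
Given {260°}, the missing hue is 80°.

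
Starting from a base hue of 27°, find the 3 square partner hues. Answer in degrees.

27 + 90 = 117°
27 + 180 = 207°
27 + 270 = 297°

117°, 207° and 297°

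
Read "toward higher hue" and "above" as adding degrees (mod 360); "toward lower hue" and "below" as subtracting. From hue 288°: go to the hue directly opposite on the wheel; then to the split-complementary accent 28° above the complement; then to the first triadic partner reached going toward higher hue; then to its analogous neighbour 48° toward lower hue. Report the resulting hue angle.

28°

288 + 180 = 468 → 468 − 360 = 108°   (complement)
108 + 208 = 316°   (split-comp 28° ↑)
316 + 120 = 436 → 436 − 360 = 76°   (triadic ↑)
76 − 48 = 28°   (analog 48° ↓)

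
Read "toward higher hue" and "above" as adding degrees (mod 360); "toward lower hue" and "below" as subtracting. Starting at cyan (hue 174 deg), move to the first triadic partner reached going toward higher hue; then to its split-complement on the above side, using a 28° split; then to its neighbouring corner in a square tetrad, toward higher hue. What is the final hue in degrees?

174 + 120 = 294°   (triadic ↑)
294 + 208 = 502 → 502 − 360 = 142°   (split-comp 28° ↑)
142 + 90 = 232°   (square ↑)

232°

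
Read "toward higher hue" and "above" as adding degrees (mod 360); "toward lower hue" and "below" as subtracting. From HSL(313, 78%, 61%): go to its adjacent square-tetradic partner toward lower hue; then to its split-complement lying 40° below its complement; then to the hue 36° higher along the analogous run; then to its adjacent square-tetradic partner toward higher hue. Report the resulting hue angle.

129°

−90° (square ↓): 313 − 90 = 223°
+140° (split-comp 40° ↓): 223 + 140 = 363 → 363 − 360 = 3°
+36° (analog 36° ↑): 3 + 36 = 39°
+90° (square ↑): 39 + 90 = 129°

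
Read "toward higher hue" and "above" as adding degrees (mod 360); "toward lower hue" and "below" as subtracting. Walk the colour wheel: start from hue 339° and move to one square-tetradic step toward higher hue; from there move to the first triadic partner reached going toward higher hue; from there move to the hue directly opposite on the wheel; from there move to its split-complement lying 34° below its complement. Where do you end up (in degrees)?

155°

square ↑ +90°: 339 + 90 = 429 → 429 − 360 = 69°
triadic ↑ +120°: 69 + 120 = 189°
complement +180°: 189 + 180 = 369 → 369 − 360 = 9°
split-comp 34° ↓ +146°: 9 + 146 = 155°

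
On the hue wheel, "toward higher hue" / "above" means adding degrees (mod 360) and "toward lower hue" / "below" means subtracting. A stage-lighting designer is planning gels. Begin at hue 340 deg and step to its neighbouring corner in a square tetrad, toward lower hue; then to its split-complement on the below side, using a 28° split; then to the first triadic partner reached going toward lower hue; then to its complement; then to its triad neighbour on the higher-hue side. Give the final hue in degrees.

222°

−90° (square ↓): 340 − 90 = 250°
+152° (split-comp 28° ↓): 250 + 152 = 402 → 402 − 360 = 42°
−120° (triadic ↓): 42 − 120 = -78 → -78 + 360 = 282°
+180° (complement): 282 + 180 = 462 → 462 − 360 = 102°
+120° (triadic ↑): 102 + 120 = 222°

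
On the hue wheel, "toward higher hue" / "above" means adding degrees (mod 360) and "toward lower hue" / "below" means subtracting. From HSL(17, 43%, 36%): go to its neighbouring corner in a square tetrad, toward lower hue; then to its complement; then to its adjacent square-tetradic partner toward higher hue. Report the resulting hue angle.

197°

−90° (square ↓): 17 − 90 = -73 → -73 + 360 = 287°
+180° (complement): 287 + 180 = 467 → 467 − 360 = 107°
+90° (square ↑): 107 + 90 = 197°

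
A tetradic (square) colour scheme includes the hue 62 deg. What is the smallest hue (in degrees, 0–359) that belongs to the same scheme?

A square tetradic scheme places four hues every 90°.
The full set through 62° is {62°, 152°, 242°, 332°}.

62°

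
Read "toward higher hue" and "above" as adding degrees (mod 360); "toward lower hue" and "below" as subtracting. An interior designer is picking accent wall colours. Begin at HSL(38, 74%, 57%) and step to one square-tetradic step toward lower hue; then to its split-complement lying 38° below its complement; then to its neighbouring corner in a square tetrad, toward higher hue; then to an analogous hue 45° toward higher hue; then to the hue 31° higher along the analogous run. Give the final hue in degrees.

square ↓ −90°: 38 − 90 = -52 → -52 + 360 = 308°
split-comp 38° ↓ +142°: 308 + 142 = 450 → 450 − 360 = 90°
square ↑ +90°: 90 + 90 = 180°
analog 45° ↑ +45°: 180 + 45 = 225°
analog 31° ↑ +31°: 225 + 31 = 256°

256°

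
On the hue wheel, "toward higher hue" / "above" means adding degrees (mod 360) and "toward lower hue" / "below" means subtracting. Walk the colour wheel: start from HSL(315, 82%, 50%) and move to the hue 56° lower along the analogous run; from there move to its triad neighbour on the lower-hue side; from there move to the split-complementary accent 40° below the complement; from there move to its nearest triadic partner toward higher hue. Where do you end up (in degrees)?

315 − 56 = 259°   (analog 56° ↓)
259 − 120 = 139°   (triadic ↓)
139 + 140 = 279°   (split-comp 40° ↓)
279 + 120 = 399 → 399 − 360 = 39°   (triadic ↑)

39°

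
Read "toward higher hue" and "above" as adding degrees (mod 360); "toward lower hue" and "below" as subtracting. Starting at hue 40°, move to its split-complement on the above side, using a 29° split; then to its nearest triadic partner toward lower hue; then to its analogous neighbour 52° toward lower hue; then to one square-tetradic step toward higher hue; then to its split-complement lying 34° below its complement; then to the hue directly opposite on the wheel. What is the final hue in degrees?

133°

40 + 209 = 249°   (split-comp 29° ↑)
249 − 120 = 129°   (triadic ↓)
129 − 52 = 77°   (analog 52° ↓)
77 + 90 = 167°   (square ↑)
167 + 146 = 313°   (split-comp 34° ↓)
313 + 180 = 493 → 493 − 360 = 133°   (complement)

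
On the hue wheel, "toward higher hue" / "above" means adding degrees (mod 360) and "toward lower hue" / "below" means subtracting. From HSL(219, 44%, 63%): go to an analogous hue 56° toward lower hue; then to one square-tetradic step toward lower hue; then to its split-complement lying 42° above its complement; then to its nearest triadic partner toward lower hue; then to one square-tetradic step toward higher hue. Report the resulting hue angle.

219 − 56 = 163°   (analog 56° ↓)
163 − 90 = 73°   (square ↓)
73 + 222 = 295°   (split-comp 42° ↑)
295 − 120 = 175°   (triadic ↓)
175 + 90 = 265°   (square ↑)

265°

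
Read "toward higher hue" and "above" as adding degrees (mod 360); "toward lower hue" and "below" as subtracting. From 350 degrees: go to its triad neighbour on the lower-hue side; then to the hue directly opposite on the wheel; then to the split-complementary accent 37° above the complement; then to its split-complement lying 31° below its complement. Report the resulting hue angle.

56°

350 − 120 = 230°   (triadic ↓)
230 + 180 = 410 → 410 − 360 = 50°   (complement)
50 + 217 = 267°   (split-comp 37° ↑)
267 + 149 = 416 → 416 − 360 = 56°   (split-comp 31° ↓)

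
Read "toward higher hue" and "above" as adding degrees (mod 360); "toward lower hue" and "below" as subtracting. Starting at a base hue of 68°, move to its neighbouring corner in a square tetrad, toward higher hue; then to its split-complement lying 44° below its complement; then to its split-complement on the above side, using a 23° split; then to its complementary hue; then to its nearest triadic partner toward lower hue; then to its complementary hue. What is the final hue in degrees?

+90° (square ↑): 68 + 90 = 158°
+136° (split-comp 44° ↓): 158 + 136 = 294°
+203° (split-comp 23° ↑): 294 + 203 = 497 → 497 − 360 = 137°
+180° (complement): 137 + 180 = 317°
−120° (triadic ↓): 317 − 120 = 197°
+180° (complement): 197 + 180 = 377 → 377 − 360 = 17°

17°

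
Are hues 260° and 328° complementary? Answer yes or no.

no

Angular distance: |260 − 328| = 68 = 68°.
Complementary requires 180°.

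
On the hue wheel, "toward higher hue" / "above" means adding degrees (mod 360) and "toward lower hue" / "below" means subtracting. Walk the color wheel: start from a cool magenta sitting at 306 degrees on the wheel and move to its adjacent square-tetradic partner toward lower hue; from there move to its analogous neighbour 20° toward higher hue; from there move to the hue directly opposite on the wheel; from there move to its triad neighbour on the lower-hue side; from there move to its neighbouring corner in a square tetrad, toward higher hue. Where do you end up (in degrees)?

26°

−90° (square ↓): 306 − 90 = 216°
+20° (analog 20° ↑): 216 + 20 = 236°
+180° (complement): 236 + 180 = 416 → 416 − 360 = 56°
−120° (triadic ↓): 56 − 120 = -64 → -64 + 360 = 296°
+90° (square ↑): 296 + 90 = 386 → 386 − 360 = 26°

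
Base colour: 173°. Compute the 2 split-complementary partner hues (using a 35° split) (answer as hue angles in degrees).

Complement of 173°: 173 + 180 = 353°
353 − 35 = 318°
353 + 35 = 388 → 388 − 360 = 28°

318° and 28°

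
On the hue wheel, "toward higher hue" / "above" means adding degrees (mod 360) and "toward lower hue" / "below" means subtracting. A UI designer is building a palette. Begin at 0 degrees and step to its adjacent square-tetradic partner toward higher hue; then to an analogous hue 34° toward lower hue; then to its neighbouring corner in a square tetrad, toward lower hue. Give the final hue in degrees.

326°

square ↑ +90°: 0 + 90 = 90°
analog 34° ↓ −34°: 90 − 34 = 56°
square ↓ −90°: 56 − 90 = -34 → -34 + 360 = 326°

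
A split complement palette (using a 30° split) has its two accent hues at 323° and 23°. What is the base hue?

173°

The accents sit 30° either side of the complement, so the complement is their short-arc midpoint on the wheel.
Short-arc midpoint of 323° and 23°: 353°.
Base is 180° from the complement: 353 − 180 = 173°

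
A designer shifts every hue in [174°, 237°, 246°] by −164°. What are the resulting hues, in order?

174 − 164 = 10°
237 − 164 = 73°
246 − 164 = 82°

10°, 73°, 82°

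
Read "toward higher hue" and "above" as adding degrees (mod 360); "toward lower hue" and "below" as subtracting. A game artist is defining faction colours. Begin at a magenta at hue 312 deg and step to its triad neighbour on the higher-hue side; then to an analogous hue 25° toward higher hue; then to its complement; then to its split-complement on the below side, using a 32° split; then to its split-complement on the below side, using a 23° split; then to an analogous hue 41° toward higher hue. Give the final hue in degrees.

263°

312 + 120 = 432 → 432 − 360 = 72°   (triadic ↑)
72 + 25 = 97°   (analog 25° ↑)
97 + 180 = 277°   (complement)
277 + 148 = 425 → 425 − 360 = 65°   (split-comp 32° ↓)
65 + 157 = 222°   (split-comp 23° ↓)
222 + 41 = 263°   (analog 41° ↑)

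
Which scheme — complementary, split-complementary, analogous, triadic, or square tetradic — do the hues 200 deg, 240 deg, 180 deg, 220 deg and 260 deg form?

analogous

Sort the hues: 180°, 200°, 220°, 240°, 260°.
Successive gaps around the wheel: 20°, 20°, 20°, 20°, 280°.
A run of hues at equal small steps (20°) with one large closing gap is an analogous group.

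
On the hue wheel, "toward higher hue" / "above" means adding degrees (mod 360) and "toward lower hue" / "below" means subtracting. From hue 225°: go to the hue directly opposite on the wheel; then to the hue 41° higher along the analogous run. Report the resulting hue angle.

complement +180°: 225 + 180 = 405 → 405 − 360 = 45°
analog 41° ↑ +41°: 45 + 41 = 86°

86°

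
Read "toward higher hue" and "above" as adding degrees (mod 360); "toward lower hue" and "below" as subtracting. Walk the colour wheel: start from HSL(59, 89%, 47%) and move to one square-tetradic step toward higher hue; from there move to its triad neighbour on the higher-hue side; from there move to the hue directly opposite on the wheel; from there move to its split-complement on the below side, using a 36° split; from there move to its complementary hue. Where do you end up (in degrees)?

53°

square ↑ +90°: 59 + 90 = 149°
triadic ↑ +120°: 149 + 120 = 269°
complement +180°: 269 + 180 = 449 → 449 − 360 = 89°
split-comp 36° ↓ +144°: 89 + 144 = 233°
complement +180°: 233 + 180 = 413 → 413 − 360 = 53°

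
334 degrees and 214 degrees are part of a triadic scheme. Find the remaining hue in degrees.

94°

A triad places three hues 120° apart.
The full set through 214° is {94°, 214°, 334°}.
Given {214°, 334°}, the missing hue is 94°.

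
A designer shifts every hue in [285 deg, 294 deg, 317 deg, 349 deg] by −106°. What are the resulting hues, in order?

179°, 188°, 211°, 243°

285 − 106 = 179°
294 − 106 = 188°
317 − 106 = 211°
349 − 106 = 243°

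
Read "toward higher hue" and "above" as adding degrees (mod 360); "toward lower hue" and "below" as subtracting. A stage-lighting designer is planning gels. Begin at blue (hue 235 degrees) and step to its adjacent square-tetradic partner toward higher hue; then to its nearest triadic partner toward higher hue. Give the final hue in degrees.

85°

235 + 90 = 325°   (square ↑)
325 + 120 = 445 → 445 − 360 = 85°   (triadic ↑)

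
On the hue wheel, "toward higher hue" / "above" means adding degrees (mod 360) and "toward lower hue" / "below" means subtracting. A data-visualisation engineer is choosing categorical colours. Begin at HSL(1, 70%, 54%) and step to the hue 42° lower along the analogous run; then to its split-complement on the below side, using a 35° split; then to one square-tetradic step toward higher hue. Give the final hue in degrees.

1 − 42 = -41 → -41 + 360 = 319°   (analog 42° ↓)
319 + 145 = 464 → 464 − 360 = 104°   (split-comp 35° ↓)
104 + 90 = 194°   (square ↑)

194°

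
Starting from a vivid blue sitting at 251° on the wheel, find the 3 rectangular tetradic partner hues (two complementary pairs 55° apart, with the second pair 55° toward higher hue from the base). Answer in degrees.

306°, 71°, 126°

A rectangular tetradic uses two complementary pairs 55° apart: offsets 0°, 55°, 180°, 235°.
251 + 55 = 306°
251 + 180 = 431 → 431 − 360 = 71°
251 + 235 = 486 → 486 − 360 = 126°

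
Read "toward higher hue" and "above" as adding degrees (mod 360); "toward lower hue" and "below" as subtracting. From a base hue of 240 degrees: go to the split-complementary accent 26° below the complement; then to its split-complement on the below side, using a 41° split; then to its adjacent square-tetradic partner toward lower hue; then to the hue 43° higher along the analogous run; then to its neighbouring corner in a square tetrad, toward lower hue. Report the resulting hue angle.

36°

split-comp 26° ↓ +154°: 240 + 154 = 394 → 394 − 360 = 34°
split-comp 41° ↓ +139°: 34 + 139 = 173°
square ↓ −90°: 173 − 90 = 83°
analog 43° ↑ +43°: 83 + 43 = 126°
square ↓ −90°: 126 − 90 = 36°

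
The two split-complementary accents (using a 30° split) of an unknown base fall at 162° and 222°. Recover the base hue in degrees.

12°

The accents sit 30° either side of the complement, so the complement is their short-arc midpoint on the wheel.
Short-arc midpoint of 162° and 222°: 192°.
Base is 180° from the complement: 192 − 180 = 12°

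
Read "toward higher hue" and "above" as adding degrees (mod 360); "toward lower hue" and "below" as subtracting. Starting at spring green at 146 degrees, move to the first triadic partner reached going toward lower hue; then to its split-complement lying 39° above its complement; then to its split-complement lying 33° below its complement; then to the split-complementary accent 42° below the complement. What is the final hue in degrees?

170°

−120° (triadic ↓): 146 − 120 = 26°
+219° (split-comp 39° ↑): 26 + 219 = 245°
+147° (split-comp 33° ↓): 245 + 147 = 392 → 392 − 360 = 32°
+138° (split-comp 42° ↓): 32 + 138 = 170°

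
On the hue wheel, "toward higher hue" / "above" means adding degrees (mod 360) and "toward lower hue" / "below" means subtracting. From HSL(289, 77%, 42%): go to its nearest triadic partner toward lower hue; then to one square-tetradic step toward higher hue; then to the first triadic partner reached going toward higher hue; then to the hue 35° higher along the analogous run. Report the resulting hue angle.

54°

289 − 120 = 169°   (triadic ↓)
169 + 90 = 259°   (square ↑)
259 + 120 = 379 → 379 − 360 = 19°   (triadic ↑)
19 + 35 = 54°   (analog 35° ↑)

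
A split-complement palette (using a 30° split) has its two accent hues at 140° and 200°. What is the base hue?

350°

The accents sit 30° either side of the complement, so the complement is their short-arc midpoint on the wheel.
Short-arc midpoint of 140° and 200°: 170°.
Base is 180° from the complement: 170 − 180 = -10 → -10 + 360 = 350°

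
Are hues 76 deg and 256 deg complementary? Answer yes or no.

Angular distance: |76 − 256| = 180 = 180°.
Complementary requires 180°.

yes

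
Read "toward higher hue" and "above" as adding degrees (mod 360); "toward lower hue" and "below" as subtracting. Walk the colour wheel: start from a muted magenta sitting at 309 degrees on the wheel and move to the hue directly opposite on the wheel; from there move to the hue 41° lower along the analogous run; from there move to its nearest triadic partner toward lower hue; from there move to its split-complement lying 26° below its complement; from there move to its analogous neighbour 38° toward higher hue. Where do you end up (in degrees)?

160°

+180° (complement): 309 + 180 = 489 → 489 − 360 = 129°
−41° (analog 41° ↓): 129 − 41 = 88°
−120° (triadic ↓): 88 − 120 = -32 → -32 + 360 = 328°
+154° (split-comp 26° ↓): 328 + 154 = 482 → 482 − 360 = 122°
+38° (analog 38° ↑): 122 + 38 = 160°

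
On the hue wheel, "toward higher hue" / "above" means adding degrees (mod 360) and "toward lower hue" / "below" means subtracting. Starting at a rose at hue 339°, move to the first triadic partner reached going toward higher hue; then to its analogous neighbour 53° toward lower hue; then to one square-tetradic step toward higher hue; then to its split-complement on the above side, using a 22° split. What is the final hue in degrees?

338°

triadic ↑ +120°: 339 + 120 = 459 → 459 − 360 = 99°
analog 53° ↓ −53°: 99 − 53 = 46°
square ↑ +90°: 46 + 90 = 136°
split-comp 22° ↑ +202°: 136 + 202 = 338°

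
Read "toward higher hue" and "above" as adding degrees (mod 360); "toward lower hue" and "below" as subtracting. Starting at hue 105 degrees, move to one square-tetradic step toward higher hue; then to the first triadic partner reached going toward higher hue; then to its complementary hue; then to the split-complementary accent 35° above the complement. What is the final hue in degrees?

+90° (square ↑): 105 + 90 = 195°
+120° (triadic ↑): 195 + 120 = 315°
+180° (complement): 315 + 180 = 495 → 495 − 360 = 135°
+215° (split-comp 35° ↑): 135 + 215 = 350°

350°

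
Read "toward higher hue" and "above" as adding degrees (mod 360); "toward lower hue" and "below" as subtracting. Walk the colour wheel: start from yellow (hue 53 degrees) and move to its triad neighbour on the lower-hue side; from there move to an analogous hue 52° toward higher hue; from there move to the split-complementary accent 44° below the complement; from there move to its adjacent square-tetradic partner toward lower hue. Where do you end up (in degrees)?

triadic ↓ −120°: 53 − 120 = -67 → -67 + 360 = 293°
analog 52° ↑ +52°: 293 + 52 = 345°
split-comp 44° ↓ +136°: 345 + 136 = 481 → 481 − 360 = 121°
square ↓ −90°: 121 − 90 = 31°

31°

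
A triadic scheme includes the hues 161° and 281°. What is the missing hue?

41°

A triad places three hues 120° apart.
The full set through 161° is {41°, 161°, 281°}.
Given {161°, 281°}, the missing hue is 41°.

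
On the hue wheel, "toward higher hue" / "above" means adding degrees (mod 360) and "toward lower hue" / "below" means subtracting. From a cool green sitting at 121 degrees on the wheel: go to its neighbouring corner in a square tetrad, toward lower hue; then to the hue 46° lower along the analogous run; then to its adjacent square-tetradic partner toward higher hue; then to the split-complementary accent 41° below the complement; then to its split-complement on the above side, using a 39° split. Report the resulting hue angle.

73°

−90° (square ↓): 121 − 90 = 31°
−46° (analog 46° ↓): 31 − 46 = -15 → -15 + 360 = 345°
+90° (square ↑): 345 + 90 = 435 → 435 − 360 = 75°
+139° (split-comp 41° ↓): 75 + 139 = 214°
+219° (split-comp 39° ↑): 214 + 219 = 433 → 433 − 360 = 73°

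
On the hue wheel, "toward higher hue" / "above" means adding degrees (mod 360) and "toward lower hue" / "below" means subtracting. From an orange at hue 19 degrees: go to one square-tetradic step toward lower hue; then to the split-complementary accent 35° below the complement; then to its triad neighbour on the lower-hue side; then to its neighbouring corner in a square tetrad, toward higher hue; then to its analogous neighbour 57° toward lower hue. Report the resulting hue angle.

−90° (square ↓): 19 − 90 = -71 → -71 + 360 = 289°
+145° (split-comp 35° ↓): 289 + 145 = 434 → 434 − 360 = 74°
−120° (triadic ↓): 74 − 120 = -46 → -46 + 360 = 314°
+90° (square ↑): 314 + 90 = 404 → 404 − 360 = 44°
−57° (analog 57° ↓): 44 − 57 = -13 → -13 + 360 = 347°

347°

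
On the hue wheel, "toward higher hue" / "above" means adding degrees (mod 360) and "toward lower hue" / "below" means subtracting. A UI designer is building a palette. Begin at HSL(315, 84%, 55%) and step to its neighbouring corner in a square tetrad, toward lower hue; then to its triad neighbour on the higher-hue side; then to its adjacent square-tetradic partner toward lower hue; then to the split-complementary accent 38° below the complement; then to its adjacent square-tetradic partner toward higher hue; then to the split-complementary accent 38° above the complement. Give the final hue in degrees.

345°

square ↓ −90°: 315 − 90 = 225°
triadic ↑ +120°: 225 + 120 = 345°
square ↓ −90°: 345 − 90 = 255°
split-comp 38° ↓ +142°: 255 + 142 = 397 → 397 − 360 = 37°
square ↑ +90°: 37 + 90 = 127°
split-comp 38° ↑ +218°: 127 + 218 = 345°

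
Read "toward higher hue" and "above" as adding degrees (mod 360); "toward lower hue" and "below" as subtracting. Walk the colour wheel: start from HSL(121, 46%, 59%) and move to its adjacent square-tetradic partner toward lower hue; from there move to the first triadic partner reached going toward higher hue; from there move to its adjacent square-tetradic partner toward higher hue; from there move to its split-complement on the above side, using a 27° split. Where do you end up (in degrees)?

88°

121 − 90 = 31°   (square ↓)
31 + 120 = 151°   (triadic ↑)
151 + 90 = 241°   (square ↑)
241 + 207 = 448 → 448 − 360 = 88°   (split-comp 27° ↑)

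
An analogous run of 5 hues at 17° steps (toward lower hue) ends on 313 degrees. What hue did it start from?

21°

4 steps of 17° (toward lower hue) give a net shift of −68°.
Start = end − shift: 313 + 68 = 381 → 381 − 360 = 21°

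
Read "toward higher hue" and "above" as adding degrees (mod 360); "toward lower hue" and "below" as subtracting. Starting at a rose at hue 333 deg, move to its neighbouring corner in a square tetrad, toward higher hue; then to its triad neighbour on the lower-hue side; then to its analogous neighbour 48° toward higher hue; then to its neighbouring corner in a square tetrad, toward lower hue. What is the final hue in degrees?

261°

+90° (square ↑): 333 + 90 = 423 → 423 − 360 = 63°
−120° (triadic ↓): 63 − 120 = -57 → -57 + 360 = 303°
+48° (analog 48° ↑): 303 + 48 = 351°
−90° (square ↓): 351 − 90 = 261°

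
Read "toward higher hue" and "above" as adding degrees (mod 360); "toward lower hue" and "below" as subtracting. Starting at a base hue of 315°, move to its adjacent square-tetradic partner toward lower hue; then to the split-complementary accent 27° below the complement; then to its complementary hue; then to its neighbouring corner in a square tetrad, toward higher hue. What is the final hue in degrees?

288°

square ↓ −90°: 315 − 90 = 225°
split-comp 27° ↓ +153°: 225 + 153 = 378 → 378 − 360 = 18°
complement +180°: 18 + 180 = 198°
square ↑ +90°: 198 + 90 = 288°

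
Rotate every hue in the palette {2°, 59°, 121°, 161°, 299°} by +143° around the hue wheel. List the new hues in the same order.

145°, 202°, 264°, 304°, 82°

2 + 143 = 145°
59 + 143 = 202°
121 + 143 = 264°
161 + 143 = 304°
299 + 143 = 442 → 442 − 360 = 82°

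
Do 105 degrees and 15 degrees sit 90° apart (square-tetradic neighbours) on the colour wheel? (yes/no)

Angular distance: |105 − 15| = 90 = 90°.
90° apart (square-tetradic neighbours) requires 90°.

yes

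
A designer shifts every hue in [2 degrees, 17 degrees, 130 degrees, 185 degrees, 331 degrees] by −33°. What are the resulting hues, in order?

2 − 33 = -31 → -31 + 360 = 329°
17 − 33 = -16 → -16 + 360 = 344°
130 − 33 = 97°
185 − 33 = 152°
331 − 33 = 298°

329°, 344°, 97°, 152°, 298°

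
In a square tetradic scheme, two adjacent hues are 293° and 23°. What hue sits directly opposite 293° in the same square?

113°

A square tetradic scheme places four hues 90° apart; opposite corners are 180° apart.
293 + 180 = 473 → 473 − 360 = 113°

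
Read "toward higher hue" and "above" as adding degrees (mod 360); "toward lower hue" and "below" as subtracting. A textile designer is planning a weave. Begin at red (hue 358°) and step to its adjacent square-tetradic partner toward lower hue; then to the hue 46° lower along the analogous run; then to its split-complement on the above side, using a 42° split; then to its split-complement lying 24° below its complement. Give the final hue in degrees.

240°

square ↓ −90°: 358 − 90 = 268°
analog 46° ↓ −46°: 268 − 46 = 222°
split-comp 42° ↑ +222°: 222 + 222 = 444 → 444 − 360 = 84°
split-comp 24° ↓ +156°: 84 + 156 = 240°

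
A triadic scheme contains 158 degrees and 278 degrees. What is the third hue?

A triad spaces three hues 120° apart.
The full set is {38°, 158°, 278°}.

38°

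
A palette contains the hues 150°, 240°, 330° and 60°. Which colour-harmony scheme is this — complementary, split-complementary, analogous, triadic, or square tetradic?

Sort the hues: 60°, 150°, 240°, 330°.
Successive gaps around the wheel: 90°, 90°, 90°, 90°.
Four hues every 90° form a square tetradic scheme.

square tetradic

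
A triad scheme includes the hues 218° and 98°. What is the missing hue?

338°

A triad places three hues 120° apart.
The full set through 98° is {98°, 218°, 338°}.
Given {98°, 218°}, the missing hue is 338°.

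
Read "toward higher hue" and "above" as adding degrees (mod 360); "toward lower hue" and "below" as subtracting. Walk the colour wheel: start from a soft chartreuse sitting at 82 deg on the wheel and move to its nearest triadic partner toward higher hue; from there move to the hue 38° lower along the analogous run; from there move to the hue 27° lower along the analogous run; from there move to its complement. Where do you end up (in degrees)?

317°

triadic ↑ +120°: 82 + 120 = 202°
analog 38° ↓ −38°: 202 − 38 = 164°
analog 27° ↓ −27°: 164 − 27 = 137°
complement +180°: 137 + 180 = 317°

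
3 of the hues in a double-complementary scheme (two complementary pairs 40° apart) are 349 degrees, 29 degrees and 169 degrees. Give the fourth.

A rectangular tetradic uses two complementary pairs 40° apart: offsets 0°, 40°, 180°, 220°.
Among {29°, 169°, 349°}, 349° and 169° are a 180° pair.
The remaining hue 29° needs its own complement: 29 + 180 = 209°

209°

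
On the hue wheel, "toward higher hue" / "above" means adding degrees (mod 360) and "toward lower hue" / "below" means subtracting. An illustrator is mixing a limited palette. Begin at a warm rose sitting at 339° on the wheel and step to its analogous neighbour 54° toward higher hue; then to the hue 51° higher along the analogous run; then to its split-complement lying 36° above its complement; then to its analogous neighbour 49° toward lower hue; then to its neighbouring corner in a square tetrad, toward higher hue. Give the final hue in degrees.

339 + 54 = 393 → 393 − 360 = 33°   (analog 54° ↑)
33 + 51 = 84°   (analog 51° ↑)
84 + 216 = 300°   (split-comp 36° ↑)
300 − 49 = 251°   (analog 49° ↓)
251 + 90 = 341°   (square ↑)

341°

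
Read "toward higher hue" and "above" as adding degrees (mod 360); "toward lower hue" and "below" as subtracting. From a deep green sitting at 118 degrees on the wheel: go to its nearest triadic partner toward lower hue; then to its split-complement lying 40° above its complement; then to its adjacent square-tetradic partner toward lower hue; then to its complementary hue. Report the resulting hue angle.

308°

118 − 120 = -2 → -2 + 360 = 358°   (triadic ↓)
358 + 220 = 578 → 578 − 360 = 218°   (split-comp 40° ↑)
218 − 90 = 128°   (square ↓)
128 + 180 = 308°   (complement)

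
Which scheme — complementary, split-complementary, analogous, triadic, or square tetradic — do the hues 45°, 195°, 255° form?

split-complementary

Sort the hues: 45°, 195°, 255°.
Successive gaps around the wheel: 150°, 60°, 150°.
Two 150° gaps and one 60° gap — a base hue opposite a pair of accents 30° either side of its complement — is the split-complementary pattern.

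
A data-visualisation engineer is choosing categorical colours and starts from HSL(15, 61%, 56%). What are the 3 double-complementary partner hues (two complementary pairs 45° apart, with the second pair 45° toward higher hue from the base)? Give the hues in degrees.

A rectangular tetradic uses two complementary pairs 45° apart: offsets 0°, 45°, 180°, 225°.
15 + 45 = 60°
15 + 180 = 195°
15 + 225 = 240°

60°, 195°, 240°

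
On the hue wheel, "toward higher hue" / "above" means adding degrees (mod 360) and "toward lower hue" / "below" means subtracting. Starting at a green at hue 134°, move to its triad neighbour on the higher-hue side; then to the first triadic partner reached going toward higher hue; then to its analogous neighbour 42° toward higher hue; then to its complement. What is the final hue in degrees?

236°

134 + 120 = 254°   (triadic ↑)
254 + 120 = 374 → 374 − 360 = 14°   (triadic ↑)
14 + 42 = 56°   (analog 42° ↑)
56 + 180 = 236°   (complement)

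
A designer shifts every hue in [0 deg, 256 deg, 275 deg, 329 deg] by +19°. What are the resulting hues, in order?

19°, 275°, 294°, 348°

0 + 19 = 19°
256 + 19 = 275°
275 + 19 = 294°
329 + 19 = 348°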